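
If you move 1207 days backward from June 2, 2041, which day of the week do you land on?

Thursday

First find the weekday of Jun 2, 2041. Doomsday rule: the anchor day for the 2000s is Tuesday. For year 41: 41÷12 = 3 r 5, and 5÷4 = 1, so 3+5+1 = 9.
Tuesday + 9 ≡ Thursday — that's 2041's doomsday.
In June the doomsday date is Jun 6.
Jun 2 is 4 days before Jun 6; 4 mod 7 = 4, so Thursday − 4 = Sunday.
1207 mod 7 = 3, so 1207 days before a Sunday is Sunday − 3 = Thursday.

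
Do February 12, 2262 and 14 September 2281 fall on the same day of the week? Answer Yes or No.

Yes

From Feb 12, 2262 to Sep 14, 2281 is 7154 days.
7154 mod 7 = 0, so they are the same weekday.
(Feb 12, 2262 is a Wednesday; Sep 14, 2281 is a Wednesday.)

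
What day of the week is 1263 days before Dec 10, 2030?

Dec 10, 2030 is a Tuesday.
1263 mod 7 = 3, so 1263 days before a Tuesday is Tuesday − 3 = Saturday.

Saturday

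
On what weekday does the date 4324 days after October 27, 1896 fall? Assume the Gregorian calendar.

Sunday

First find the weekday of Oct 27, 1896. Doomsday rule: the anchor day for the 1800s is Friday. For year 96: 96÷12 = 8 r 0, and 0÷4 = 0, so 8+0+0 = 8.
Friday + 8 ≡ Saturday — that's 1896's doomsday.
In October the doomsday date is Oct 10.
Oct 27 is 17 days after Oct 10; 17 mod 7 = 3, so Saturday + 3 = Tuesday.
4324 mod 7 = 5, so 4324 days after a Tuesday is Tuesday + 5 = Sunday.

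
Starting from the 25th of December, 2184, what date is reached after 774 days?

+365 (one year) → Dec 25, 2185 (409 left).
+365 (one year) → Dec 25, 2186 (44 left).
Dec has 31 days: +7 → Jan 1, 2187 (37 left).
Jan has 31 days: +31 → Feb 1, 2187 (6 left).
+6 → Feb 7, 2187.

February 7, 2187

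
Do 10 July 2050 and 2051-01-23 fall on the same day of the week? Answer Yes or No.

No

From Jul 10, 2050 to Jan 23, 2051 is 197 days.
197 mod 7 = 1, so they are different weekdays.
(Jul 10, 2050 is a Sunday; Jan 23, 2051 is a Monday.)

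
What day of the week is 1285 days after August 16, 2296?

Thursday

Aug 16, 2296 is a Sunday.
1285 mod 7 = 4, so 1285 days after a Sunday is Sunday + 4 = Thursday.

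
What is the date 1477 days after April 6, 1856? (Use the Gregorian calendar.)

+365 (one year) → Apr 6, 1857 (1112 left).
+365 (one year) → Apr 6, 1858 (747 left).
+365 (one year) → Apr 6, 1859 (382 left).
Apr has 30 days: +25 → May 1, 1859 (357 left).
May has 31 days: +31 → Jun 1, 1859 (326 left).
Jun has 30 days: +30 → Jul 1, 1859 (296 left).
Jul has 31 days: +31 → Aug 1, 1859 (265 left).
Aug has 31 days: +31 → Sep 1, 1859 (234 left).
Sep has 30 days: +30 → Oct 1, 1859 (204 left).
Oct has 31 days: +31 → Nov 1, 1859 (173 left).
Nov has 30 days: +30 → Dec 1, 1859 (143 left).
Dec has 31 days: +31 → Jan 1, 1860 (112 left).
Jan has 31 days: +31 → Feb 1, 1860 (81 left).
Feb has 29 days: +29 → Mar 1, 1860 (52 left).
Mar has 31 days: +31 → Apr 1, 1860 (21 left).
+21 → Apr 22, 1860.

April 22, 1860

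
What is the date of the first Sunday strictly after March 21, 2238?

March 25, 2238

Mar 21, 2238 is a Wednesday.
From Wednesday to the next Sunday is 4 days.
Mar 21, 2238 + 4 = Mar 25, 2238.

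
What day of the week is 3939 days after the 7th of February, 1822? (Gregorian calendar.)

Tuesday

Feb 7, 1822 is a Thursday.
3939 mod 7 = 5, so 3939 days after a Thursday is Thursday + 5 = Tuesday.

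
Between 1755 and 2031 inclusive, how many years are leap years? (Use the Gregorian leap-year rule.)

Multiples of 4 in [1755,2031]: 69.
Of those, multiples of 100: 3 (not leap unless ÷400).
Multiples of 400: 1.
Leap years = 69 − 3 + 1 = 67.

67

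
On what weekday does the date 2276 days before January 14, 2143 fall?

Sunday

Jan 14, 2143 is a Monday.
2276 mod 7 = 1, so 2276 days before a Monday is Monday − 1 = Sunday.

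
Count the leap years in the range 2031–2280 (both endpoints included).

Multiples of 4 in [2031,2280]: 63.
Of those, multiples of 100: 2 (not leap unless ÷400).
Multiples of 400: 0.
Leap years = 63 − 2 + 0 = 61.

61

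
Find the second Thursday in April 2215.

April 13, 2215

April 1, 2215 is a Saturday.
The first Thursday is therefore April 6 (5 days later).
The second Thursday is 6 + 1×7 = April 13.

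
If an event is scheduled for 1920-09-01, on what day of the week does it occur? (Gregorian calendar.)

Wednesday

Doomsday rule: the anchor day for the 1900s is Wednesday. For year 20: 20÷12 = 1 r 8, and 8÷4 = 2, so 1+8+2 = 11.
Wednesday + 11 ≡ Sunday — that's 1920's doomsday.
In September the doomsday date is Sep 5.
Sep 1 is 4 days before Sep 5; 4 mod 7 = 4, so Sunday − 4 = Wednesday.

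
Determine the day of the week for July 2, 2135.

Doomsday rule: the anchor day for the 2100s is Sunday. For year 35: 35÷12 = 2 r 11, and 11÷4 = 2, so 2+11+2 = 15.
Sunday + 15 ≡ Monday — that's 2135's doomsday.
In July the doomsday date is Jul 11.
Jul 2 is 9 days before Jul 11; 9 mod 7 = 2, so Monday − 2 = Saturday.

Saturday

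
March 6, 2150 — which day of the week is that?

Friday

Doomsday rule: the anchor day for the 2100s is Sunday. For year 50: 50÷12 = 4 r 2, and 2÷4 = 0, so 4+2+0 = 6.
Sunday + 6 ≡ Saturday — that's 2150's doomsday.
In March the doomsday date is Mar 14.
Mar 6 is 8 days before Mar 14; 8 mod 7 = 1, so Saturday − 1 = Friday.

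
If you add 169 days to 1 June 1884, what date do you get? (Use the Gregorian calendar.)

Jun has 30 days: +30 → Jul 1, 1884 (139 left).
Jul has 31 days: +31 → Aug 1, 1884 (108 left).
Aug has 31 days: +31 → Sep 1, 1884 (77 left).
Sep has 30 days: +30 → Oct 1, 1884 (47 left).
Oct has 31 days: +31 → Nov 1, 1884 (16 left).
+16 → Nov 17, 1884.

November 17, 1884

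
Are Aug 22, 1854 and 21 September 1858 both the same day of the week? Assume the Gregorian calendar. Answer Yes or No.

From Aug 22, 1854 to Sep 21, 1858 is 1491 days.
1491 mod 7 = 0, so they are the same weekday.
(Aug 22, 1854 is a Tuesday; Sep 21, 1858 is a Tuesday.)

Yes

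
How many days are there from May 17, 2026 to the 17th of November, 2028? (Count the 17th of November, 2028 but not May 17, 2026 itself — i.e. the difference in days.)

915

May 17, 2026 → May 17, 2027: 365 days.
May 17, 2027 → May 17, 2028: 366 days (Feb 29, 2028 is in that span).
May 17, 2028 → Jun 17, 2028: 31 days (May has 31).
Jun 17, 2028 → Jul 17, 2028: 30 days (June has 30).
Jul 17, 2028 → Aug 17, 2028: 31 days (July has 31).
Aug 17, 2028 → Sep 17, 2028: 31 days (August has 31).
Sep 17, 2028 → Oct 17, 2028: 30 days (September has 30).
Oct 17, 2028 → Nov 17, 2028: 31 days.
Total: 915 days.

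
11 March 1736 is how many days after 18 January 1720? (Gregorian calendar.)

Jan 18, 1720 → Jan 18, 1721: 366 days (Feb 29, 1720 is in that span).
Jan 18, 1721 → Jan 18, 1722: 365 days.
Jan 18, 1722 → Jan 18, 1723: 365 days.
Jan 18, 1723 → Jan 18, 1724: 365 days.
Jan 18, 1724 → Jan 18, 1725: 366 days (Feb 29, 1724 is in that span).
Jan 18, 1725 → Jan 18, 1726: 365 days.
Jan 18, 1726 → Jan 18, 1727: 365 days.
Jan 18, 1727 → Jan 18, 1728: 365 days.
Jan 18, 1728 → Jan 18, 1729: 366 days (Feb 29, 1728 is in that span).
Jan 18, 1729 → Jan 18, 1730: 365 days.
Jan 18, 1730 → Jan 18, 1731: 365 days.
Jan 18, 1731 → Jan 18, 1732: 365 days.
Jan 18, 1732 → Jan 18, 1733: 366 days (Feb 29, 1732 is in that span).
Jan 18, 1733 → Jan 18, 1734: 365 days.
Jan 18, 1734 → Jan 18, 1735: 365 days.
Jan 18, 1735 → Jan 18, 1736: 365 days.
Jan 18, 1736 → Feb 18, 1736: 31 days (January has 31).
Feb 18, 1736 → Mar 11, 1736: 22 days.
Total: 5897 days.

5897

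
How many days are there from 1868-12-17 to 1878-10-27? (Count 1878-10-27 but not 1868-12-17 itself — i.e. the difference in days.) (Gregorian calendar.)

3601

Dec 17, 1868 → Dec 17, 1869: 365 days.
Dec 17, 1869 → Dec 17, 1870: 365 days.
Dec 17, 1870 → Dec 17, 1871: 365 days.
Dec 17, 1871 → Dec 17, 1872: 366 days (Feb 29, 1872 is in that span).
Dec 17, 1872 → Dec 17, 1873: 365 days.
Dec 17, 1873 → Dec 17, 1874: 365 days.
Dec 17, 1874 → Dec 17, 1875: 365 days.
Dec 17, 1875 → Dec 17, 1876: 366 days (Feb 29, 1876 is in that span).
Dec 17, 1876 → Dec 17, 1877: 365 days.
Dec 17, 1877 → Jan 17, 1878: 31 days (December has 31).
Jan 17, 1878 → Feb 17, 1878: 31 days (January has 31).
Feb 17, 1878 → Mar 17, 1878: 28 days (February has 28).
Mar 17, 1878 → Apr 17, 1878: 31 days (March has 31).
Apr 17, 1878 → May 17, 1878: 30 days (April has 30).
May 17, 1878 → Jun 17, 1878: 31 days (May has 31).
Jun 17, 1878 → Jul 17, 1878: 30 days (June has 30).
Jul 17, 1878 → Aug 17, 1878: 31 days (July has 31).
Aug 17, 1878 → Sep 17, 1878: 31 days (August has 31).
Sep 17, 1878 → Oct 17, 1878: 30 days (September has 30).
Oct 17, 1878 → Oct 27, 1878: 10 days.
Total: 3601 days.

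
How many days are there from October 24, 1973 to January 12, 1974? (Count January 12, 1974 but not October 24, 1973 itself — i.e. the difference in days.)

80

Oct 24, 1973 → Nov 24, 1973: 31 days (October has 31).
Nov 24, 1973 → Dec 24, 1973: 30 days (November has 30).
Dec 24, 1973 → Jan 12, 1974: 19 days.
Total: 80 days.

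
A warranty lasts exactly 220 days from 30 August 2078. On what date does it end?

Aug has 31 days: +2 → Sep 1, 2078 (218 left).
Sep has 30 days: +30 → Oct 1, 2078 (188 left).
Oct has 31 days: +31 → Nov 1, 2078 (157 left).
Nov has 30 days: +30 → Dec 1, 2078 (127 left).
Dec has 31 days: +31 → Jan 1, 2079 (96 left).
Jan has 31 days: +31 → Feb 1, 2079 (65 left).
Feb has 28 days: +28 → Mar 1, 2079 (37 left).
Mar has 31 days: +31 → Apr 1, 2079 (6 left).
+6 → Apr 7, 2079.

April 7, 2079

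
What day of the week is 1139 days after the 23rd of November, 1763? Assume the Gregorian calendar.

Monday

Nov 23, 1763 is a Wednesday.
1139 mod 7 = 5, so 1139 days after a Wednesday is Wednesday + 5 = Monday.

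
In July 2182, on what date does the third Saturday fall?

July 20, 2182

July 1, 2182 is a Monday.
The first Saturday is therefore July 6 (5 days later).
The third Saturday is 6 + 2×7 = July 20.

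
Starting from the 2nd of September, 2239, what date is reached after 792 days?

November 2, 2241

+366 (one year; includes Feb 29, 2240) → Sep 2, 2240 (426 left).
+365 (one year) → Sep 2, 2241 (61 left).
Sep has 30 days: +29 → Oct 1, 2241 (32 left).
Oct has 31 days: +31 → Nov 1, 2241 (1 left).
+1 → Nov 2, 2241.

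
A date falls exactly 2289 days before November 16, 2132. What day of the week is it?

Sunday

First find the weekday of Nov 16, 2132. Doomsday rule: the anchor day for the 2100s is Sunday. For year 32: 32÷12 = 2 r 8, and 8÷4 = 2, so 2+8+2 = 12.
Sunday + 12 ≡ Friday — that's 2132's doomsday.
In November the doomsday date is Nov 7.
Nov 16 is 9 days after Nov 7; 9 mod 7 = 2, so Friday + 2 = Sunday.
2289 mod 7 = 0, so 2289 days before a Sunday is Sunday − 0 = Sunday.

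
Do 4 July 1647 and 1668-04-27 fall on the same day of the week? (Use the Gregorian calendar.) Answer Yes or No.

No

From Jul 4, 1647 to Apr 27, 1668 is 7603 days.
7603 mod 7 = 1, so they are different weekdays.
(Jul 4, 1647 is a Thursday; Apr 27, 1668 is a Friday.)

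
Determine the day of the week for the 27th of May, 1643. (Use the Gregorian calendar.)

Doomsday rule: the anchor day for the 1600s is Tuesday. For year 43: 43÷12 = 3 r 7, and 7÷4 = 1, so 3+7+1 = 11.
Tuesday + 11 ≡ Saturday — that's 1643's doomsday.
In May the doomsday date is May 9.
May 27 is 18 days after May 9; 18 mod 7 = 4, so Saturday + 4 = Wednesday.

Wednesday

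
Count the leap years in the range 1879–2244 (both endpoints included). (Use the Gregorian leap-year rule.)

Multiples of 4 in [1879,2244]: 92.
Of those, multiples of 100: 4 (not leap unless ÷400).
Multiples of 400: 1.
Leap years = 92 − 4 + 1 = 89.

89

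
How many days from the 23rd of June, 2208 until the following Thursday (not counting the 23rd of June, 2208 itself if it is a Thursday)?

Jun 23, 2208 is a Thursday.
From Thursday to the next Thursday is 7 days.

7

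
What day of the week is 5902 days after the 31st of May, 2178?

Monday

First find the weekday of May 31, 2178. Doomsday rule: the anchor day for the 2100s is Sunday. For year 78: 78÷12 = 6 r 6, and 6÷4 = 1, so 6+6+1 = 13.
Sunday + 13 ≡ Saturday — that's 2178's doomsday.
In May the doomsday date is May 9.
May 31 is 22 days after May 9; 22 mod 7 = 1, so Saturday + 1 = Sunday.
5902 mod 7 = 1, so 5902 days after a Sunday is Sunday + 1 = Monday.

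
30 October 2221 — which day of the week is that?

Tuesday

Doomsday rule: the anchor day for the 2200s is Friday. For year 21: 21÷12 = 1 r 9, and 9÷4 = 2, so 1+9+2 = 12.
Friday + 12 ≡ Wednesday — that's 2221's doomsday.
In October the doomsday date is Oct 10.
Oct 30 is 20 days after Oct 10; 20 mod 7 = 6, so Wednesday + 6 = Tuesday.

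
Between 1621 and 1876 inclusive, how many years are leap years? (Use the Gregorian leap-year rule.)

Multiples of 4 in [1621,1876]: 64.
Of those, multiples of 100: 2 (not leap unless ÷400).
Multiples of 400: 0.
Leap years = 64 − 2 + 0 = 62.

62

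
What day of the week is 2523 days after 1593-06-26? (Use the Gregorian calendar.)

First find the weekday of Jun 26, 1593. Doomsday rule: the anchor day for the 1500s is Wednesday. For year 93: 93÷12 = 7 r 9, and 9÷4 = 2, so 7+9+2 = 18.
Wednesday + 18 ≡ Sunday — that's 1593's doomsday.
In June the doomsday date is Jun 6.
Jun 26 is 20 days after Jun 6; 20 mod 7 = 6, so Sunday + 6 = Saturday.
2523 mod 7 = 3, so 2523 days after a Saturday is Saturday + 3 = Tuesday.

Tuesday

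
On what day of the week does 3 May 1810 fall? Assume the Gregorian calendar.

Thursday

Doomsday rule: the anchor day for the 1800s is Friday. For year 10: 10÷12 = 0 r 10, and 10÷4 = 2, so 0+10+2 = 12.
Friday + 12 ≡ Wednesday — that's 1810's doomsday.
In May the doomsday date is May 9.
May 3 is 6 days before May 9; 6 mod 7 = 6, so Wednesday − 6 = Thursday.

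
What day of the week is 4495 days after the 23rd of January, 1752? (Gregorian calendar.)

Monday

First find the weekday of Jan 23, 1752. Doomsday rule: the anchor day for the 1700s is Sunday. For year 52: 52÷12 = 4 r 4, and 4÷4 = 1, so 4+4+1 = 9.
Sunday + 9 ≡ Tuesday — that's 1752's doomsday.
In January the doomsday date is Jan 4 (1752 is a leap year (divisible by 4)).
Jan 23 is 19 days after Jan 4; 19 mod 7 = 5, so Tuesday + 5 = Sunday.
4495 mod 7 = 1, so 4495 days after a Sunday is Sunday + 1 = Monday.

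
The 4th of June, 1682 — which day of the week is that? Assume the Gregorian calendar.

Thursday

Doomsday rule: the anchor day for the 1600s is Tuesday. For year 82: 82÷12 = 6 r 10, and 10÷4 = 2, so 6+10+2 = 18.
Tuesday + 18 ≡ Saturday — that's 1682's doomsday.
In June the doomsday date is Jun 6.
Jun 4 is 2 days before Jun 6; 2 mod 7 = 2, so Saturday − 2 = Thursday.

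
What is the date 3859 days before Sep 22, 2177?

−365 (one year) → Sep 22, 2176 (3494 left).
−366 (one year; includes Feb 29, 2176) → Sep 22, 2175 (3128 left).
−365 (one year) → Sep 22, 2174 (2763 left).
−365 (one year) → Sep 22, 2173 (2398 left).
−365 (one year) → Sep 22, 2172 (2033 left).
−366 (one year; includes Feb 29, 2172) → Sep 22, 2171 (1667 left).
−365 (one year) → Sep 22, 2170 (1302 left).
−365 (one year) → Sep 22, 2169 (937 left).
−365 (one year) → Sep 22, 2168 (572 left).
−366 (one year; includes Feb 29, 2168) → Sep 22, 2167 (206 left).
−22 → Aug 31, 2167 (end of Aug, 31 days; 184 left).
−31 → Jul 31, 2167 (end of Jul, 31 days; 153 left).
−31 → Jun 30, 2167 (end of Jun, 30 days; 122 left).
−30 → May 31, 2167 (end of May, 31 days; 92 left).
−31 → Apr 30, 2167 (end of Apr, 30 days; 61 left).
−30 → Mar 31, 2167 (end of Mar, 31 days; 31 left).
−31 → Feb 28, 2167 (end of Feb, 28 days; 0 left).

February 28, 2167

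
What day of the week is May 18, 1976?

Doomsday rule: the anchor day for the 1900s is Wednesday. For year 76: 76÷12 = 6 r 4, and 4÷4 = 1, so 6+4+1 = 11.
Wednesday + 11 ≡ Sunday — that's 1976's doomsday.
In May the doomsday date is May 9.
May 18 is 9 days after May 9; 9 mod 7 = 2, so Sunday + 2 = Tuesday.

Tuesday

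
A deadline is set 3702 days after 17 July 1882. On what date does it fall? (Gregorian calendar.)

September 4, 1892

+365 (one year) → Jul 17, 1883 (3337 left).
+366 (one year; includes Feb 29, 1884) → Jul 17, 1884 (2971 left).
+365 (one year) → Jul 17, 1885 (2606 left).
+365 (one year) → Jul 17, 1886 (2241 left).
+365 (one year) → Jul 17, 1887 (1876 left).
+366 (one year; includes Feb 29, 1888) → Jul 17, 1888 (1510 left).
+365 (one year) → Jul 17, 1889 (1145 left).
+365 (one year) → Jul 17, 1890 (780 left).
+365 (one year) → Jul 17, 1891 (415 left).
+366 (one year; includes Feb 29, 1892) → Jul 17, 1892 (49 left).
Jul has 31 days: +15 → Aug 1, 1892 (34 left).
Aug has 31 days: +31 → Sep 1, 1892 (3 left).
+3 → Sep 4, 1892.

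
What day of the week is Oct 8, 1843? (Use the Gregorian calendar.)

Doomsday rule: the anchor day for the 1800s is Friday. For year 43: 43÷12 = 3 r 7, and 7÷4 = 1, so 3+7+1 = 11.
Friday + 11 ≡ Tuesday — that's 1843's doomsday.
In October the doomsday date is Oct 10.
Oct 8 is 2 days before Oct 10; 2 mod 7 = 2, so Tuesday − 2 = Sunday.

Sunday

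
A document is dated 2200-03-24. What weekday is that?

Monday

Doomsday rule: the anchor day for the 2200s is Friday. For year 00: 0÷12 = 0 r 0, and 0÷4 = 0, so 0+0+0 = 0.
Friday + 0 ≡ Friday — that's 2200's doomsday.
In March the doomsday date is Mar 14.
Mar 24 is 10 days after Mar 14; 10 mod 7 = 3, so Friday + 3 = Monday.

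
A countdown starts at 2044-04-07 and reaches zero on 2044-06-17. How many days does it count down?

Apr 7, 2044 → May 7, 2044: 30 days (April has 30).
May 7, 2044 → Jun 7, 2044: 31 days (May has 31).
Jun 7, 2044 → Jun 17, 2044: 10 days.
Total: 71 days.

71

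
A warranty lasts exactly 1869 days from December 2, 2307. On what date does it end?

January 13, 2313

+366 (one year; includes Feb 29, 2308) → Dec 2, 2308 (1503 left).
+365 (one year) → Dec 2, 2309 (1138 left).
+365 (one year) → Dec 2, 2310 (773 left).
+365 (one year) → Dec 2, 2311 (408 left).
+366 (one year; includes Feb 29, 2312) → Dec 2, 2312 (42 left).
Dec has 31 days: +30 → Jan 1, 2313 (12 left).
+12 → Jan 13, 2313.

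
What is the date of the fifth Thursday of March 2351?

March 1, 2351 is a Thursday.
The first Thursday is therefore March 1 (same day).
The fifth Thursday is 1 + 4×7 = March 29.

March 29, 2351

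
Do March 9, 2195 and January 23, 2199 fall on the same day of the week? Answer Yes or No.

No

From Mar 9, 2195 to Jan 23, 2199 is 1416 days.
1416 mod 7 = 2, so they are different weekdays.
(Mar 9, 2195 is a Monday; Jan 23, 2199 is a Wednesday.)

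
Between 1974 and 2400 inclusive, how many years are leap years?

Multiples of 4 in [1974,2400]: 107.
Of those, multiples of 100: 5 (not leap unless ÷400).
Multiples of 400: 2.
Leap years = 107 − 5 + 2 = 104.

104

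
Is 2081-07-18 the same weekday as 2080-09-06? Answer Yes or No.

From Sep 6, 2080 to Jul 18, 2081 is 315 days.
315 mod 7 = 0, so they are the same weekday.
(Sep 6, 2080 is a Friday; Jul 18, 2081 is a Friday.)

Yes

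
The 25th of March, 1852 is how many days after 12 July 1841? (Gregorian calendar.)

Jul 12, 1841 → Jul 12, 1842: 365 days.
Jul 12, 1842 → Jul 12, 1843: 365 days.
Jul 12, 1843 → Jul 12, 1844: 366 days (Feb 29, 1844 is in that span).
Jul 12, 1844 → Jul 12, 1845: 365 days.
Jul 12, 1845 → Jul 12, 1846: 365 days.
Jul 12, 1846 → Jul 12, 1847: 365 days.
Jul 12, 1847 → Jul 12, 1848: 366 days (Feb 29, 1848 is in that span).
Jul 12, 1848 → Jul 12, 1849: 365 days.
Jul 12, 1849 → Jul 12, 1850: 365 days.
Jul 12, 1850 → Jul 12, 1851: 365 days.
Jul 12, 1851 → Aug 12, 1851: 31 days (July has 31).
Aug 12, 1851 → Sep 12, 1851: 31 days (August has 31).
Sep 12, 1851 → Oct 12, 1851: 30 days (September has 30).
Oct 12, 1851 → Nov 12, 1851: 31 days (October has 31).
Nov 12, 1851 → Dec 12, 1851: 30 days (November has 30).
Dec 12, 1851 → Jan 12, 1852: 31 days (December has 31).
Jan 12, 1852 → Feb 12, 1852: 31 days (January has 31).
Feb 12, 1852 → Mar 12, 1852: 29 days (February has 29).
Mar 12, 1852 → Mar 25, 1852: 13 days.
Total: 3909 days.

3909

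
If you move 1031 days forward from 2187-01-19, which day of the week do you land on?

First find the weekday of Jan 19, 2187. Doomsday rule: the anchor day for the 2100s is Sunday. For year 87: 87÷12 = 7 r 3, and 3÷4 = 0, so 7+3+0 = 10.
Sunday + 10 ≡ Wednesday — that's 2187's doomsday.
In January the doomsday date is Jan 3 (2187 is not a leap year).
Jan 19 is 16 days after Jan 3; 16 mod 7 = 2, so Wednesday + 2 = Friday.
1031 mod 7 = 2, so 1031 days after a Friday is Friday + 2 = Sunday.

Sunday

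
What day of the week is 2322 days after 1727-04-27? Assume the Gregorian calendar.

Apr 27, 1727 is a Sunday.
2322 mod 7 = 5, so 2322 days after a Sunday is Sunday + 5 = Friday.

Friday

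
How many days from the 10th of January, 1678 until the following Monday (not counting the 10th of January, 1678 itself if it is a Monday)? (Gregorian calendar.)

7

Jan 10, 1678 is a Monday.
From Monday to the next Monday is 7 days.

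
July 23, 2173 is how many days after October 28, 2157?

5747

Oct 28, 2157 → Oct 28, 2158: 365 days.
Oct 28, 2158 → Oct 28, 2159: 365 days.
Oct 28, 2159 → Oct 28, 2160: 366 days (Feb 29, 2160 is in that span).
Oct 28, 2160 → Oct 28, 2161: 365 days.
Oct 28, 2161 → Oct 28, 2162: 365 days.
Oct 28, 2162 → Oct 28, 2163: 365 days.
Oct 28, 2163 → Oct 28, 2164: 366 days (Feb 29, 2164 is in that span).
Oct 28, 2164 → Oct 28, 2165: 365 days.
Oct 28, 2165 → Oct 28, 2166: 365 days.
Oct 28, 2166 → Oct 28, 2167: 365 days.
Oct 28, 2167 → Oct 28, 2168: 366 days (Feb 29, 2168 is in that span).
Oct 28, 2168 → Oct 28, 2169: 365 days.
Oct 28, 2169 → Oct 28, 2170: 365 days.
Oct 28, 2170 → Oct 28, 2171: 365 days.
Oct 28, 2171 → Oct 28, 2172: 366 days (Feb 29, 2172 is in that span).
Oct 28, 2172 → Nov 28, 2172: 31 days (October has 31).
Nov 28, 2172 → Dec 28, 2172: 30 days (November has 30).
Dec 28, 2172 → Jan 28, 2173: 31 days (December has 31).
Jan 28, 2173 → Feb 28, 2173: 31 days (January has 31).
Feb 28, 2173 → Mar 28, 2173: 28 days (February has 28).
Mar 28, 2173 → Apr 28, 2173: 31 days (March has 31).
Apr 28, 2173 → May 28, 2173: 30 days (April has 30).
May 28, 2173 → Jun 28, 2173: 31 days (May has 31).
Jun 28, 2173 → Jul 23, 2173: 25 days.
Total: 5747 days.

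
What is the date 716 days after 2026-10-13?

+365 (one year) → Oct 13, 2027 (351 left).
Oct has 31 days: +19 → Nov 1, 2027 (332 left).
Nov has 30 days: +30 → Dec 1, 2027 (302 left).
Dec has 31 days: +31 → Jan 1, 2028 (271 left).
Jan has 31 days: +31 → Feb 1, 2028 (240 left).
Feb has 29 days: +29 → Mar 1, 2028 (211 left).
Mar has 31 days: +31 → Apr 1, 2028 (180 left).
Apr has 30 days: +30 → May 1, 2028 (150 left).
May has 31 days: +31 → Jun 1, 2028 (119 left).
Jun has 30 days: +30 → Jul 1, 2028 (89 left).
Jul has 31 days: +31 → Aug 1, 2028 (58 left).
Aug has 31 days: +31 → Sep 1, 2028 (27 left).
+27 → Sep 28, 2028.

September 28, 2028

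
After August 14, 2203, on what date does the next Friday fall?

August 19, 2203

Aug 14, 2203 is a Sunday.
From Sunday to the next Friday is 5 days.
Aug 14, 2203 + 5 = Aug 19, 2203.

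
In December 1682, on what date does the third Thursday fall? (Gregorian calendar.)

December 17, 1682

December 1, 1682 is a Tuesday.
The first Thursday is therefore December 3 (2 days later).
The third Thursday is 3 + 2×7 = December 17.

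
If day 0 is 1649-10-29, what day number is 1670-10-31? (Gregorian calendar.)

7672

Oct 29, 1649 → Oct 29, 1650: 365 days.
Oct 29, 1650 → Oct 29, 1651: 365 days.
Oct 29, 1651 → Oct 29, 1652: 366 days (Feb 29, 1652 is in that span).
Oct 29, 1652 → Oct 29, 1653: 365 days.
Oct 29, 1653 → Oct 29, 1654: 365 days.
Oct 29, 1654 → Oct 29, 1655: 365 days.
Oct 29, 1655 → Oct 29, 1656: 366 days (Feb 29, 1656 is in that span).
Oct 29, 1656 → Oct 29, 1657: 365 days.
Oct 29, 1657 → Oct 29, 1658: 365 days.
Oct 29, 1658 → Oct 29, 1659: 365 days.
Oct 29, 1659 → Oct 29, 1660: 366 days (Feb 29, 1660 is in that span).
Oct 29, 1660 → Oct 29, 1661: 365 days.
Oct 29, 1661 → Oct 29, 1662: 365 days.
Oct 29, 1662 → Oct 29, 1663: 365 days.
Oct 29, 1663 → Oct 29, 1664: 366 days (Feb 29, 1664 is in that span).
Oct 29, 1664 → Oct 29, 1665: 365 days.
Oct 29, 1665 → Oct 29, 1666: 365 days.
Oct 29, 1666 → Oct 29, 1667: 365 days.
Oct 29, 1667 → Oct 29, 1668: 366 days (Feb 29, 1668 is in that span).
Oct 29, 1668 → Oct 29, 1669: 365 days.
Oct 29, 1669 → Nov 29, 1669: 31 days (October has 31).
Nov 29, 1669 → Dec 29, 1669: 30 days (November has 30).
Dec 29, 1669 → Jan 29, 1670: 31 days (December has 31).
Jan 29, 1670 → Feb 28, 1670: 30 days (January has 31).
Feb 28, 1670 → Mar 28, 1670: 28 days (February has 28).
Mar 28, 1670 → Apr 28, 1670: 31 days (March has 31).
Apr 28, 1670 → May 28, 1670: 30 days (April has 30).
May 28, 1670 → Jun 28, 1670: 31 days (May has 31).
Jun 28, 1670 → Jul 28, 1670: 30 days (June has 30).
Jul 28, 1670 → Aug 28, 1670: 31 days (July has 31).
Aug 28, 1670 → Sep 28, 1670: 31 days (August has 31).
Sep 28, 1670 → Oct 28, 1670: 30 days (September has 30).
Oct 28, 1670 → Oct 31, 1670: 3 days.
Total: 7672 days.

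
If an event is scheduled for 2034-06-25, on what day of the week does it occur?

Sunday

Doomsday rule: the anchor day for the 2000s is Tuesday. For year 34: 34÷12 = 2 r 10, and 10÷4 = 2, so 2+10+2 = 14.
Tuesday + 14 ≡ Tuesday — that's 2034's doomsday.
In June the doomsday date is Jun 6.
Jun 25 is 19 days after Jun 6; 19 mod 7 = 5, so Tuesday + 5 = Sunday.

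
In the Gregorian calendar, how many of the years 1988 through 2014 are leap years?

7

Multiples of 4 in [1988,2014]: 7.
Of those, multiples of 100: 1 (not leap unless ÷400).
Multiples of 400: 1.
Leap years = 7 − 1 + 1 = 7.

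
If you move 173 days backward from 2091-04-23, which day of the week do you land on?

First find the weekday of Apr 23, 2091. Doomsday rule: the anchor day for the 2000s is Tuesday. For year 91: 91÷12 = 7 r 7, and 7÷4 = 1, so 7+7+1 = 15.
Tuesday + 15 ≡ Wednesday — that's 2091's doomsday.
In April the doomsday date is Apr 4.
Apr 23 is 19 days after Apr 4; 19 mod 7 = 5, so Wednesday + 5 = Monday.
173 mod 7 = 5, so 173 days before a Monday is Monday − 5 = Wednesday.

Wednesday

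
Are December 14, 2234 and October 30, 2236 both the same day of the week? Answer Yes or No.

Yes

From Dec 14, 2234 to Oct 30, 2236 is 686 days.
686 mod 7 = 0, so they are the same weekday.
(Dec 14, 2234 is a Sunday; Oct 30, 2236 is a Sunday.)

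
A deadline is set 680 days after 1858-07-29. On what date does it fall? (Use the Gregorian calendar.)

+365 (one year) → Jul 29, 1859 (315 left).
Jul has 31 days: +3 → Aug 1, 1859 (312 left).
Aug has 31 days: +31 → Sep 1, 1859 (281 left).
Sep has 30 days: +30 → Oct 1, 1859 (251 left).
Oct has 31 days: +31 → Nov 1, 1859 (220 left).
Nov has 30 days: +30 → Dec 1, 1859 (190 left).
Dec has 31 days: +31 → Jan 1, 1860 (159 left).
Jan has 31 days: +31 → Feb 1, 1860 (128 left).
Feb has 29 days: +29 → Mar 1, 1860 (99 left).
Mar has 31 days: +31 → Apr 1, 1860 (68 left).
Apr has 30 days: +30 → May 1, 1860 (38 left).
May has 31 days: +31 → Jun 1, 1860 (7 left).
+7 → Jun 8, 1860.

June 8, 1860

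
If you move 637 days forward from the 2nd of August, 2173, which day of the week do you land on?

First find the weekday of Aug 2, 2173. Doomsday rule: the anchor day for the 2100s is Sunday. For year 73: 73÷12 = 6 r 1, and 1÷4 = 0, so 6+1+0 = 7.
Sunday + 7 ≡ Sunday — that's 2173's doomsday.
In August the doomsday date is Aug 8.
Aug 2 is 6 days before Aug 8; 6 mod 7 = 6, so Sunday − 6 = Monday.
637 mod 7 = 0, so 637 days after a Monday is Monday + 0 = Monday.

Monday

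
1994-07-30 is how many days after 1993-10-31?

272

Oct 31, 1993 → Nov 30, 1993: 30 days (October has 31).
Nov 30, 1993 → Dec 30, 1993: 30 days (November has 30).
Dec 30, 1993 → Jan 30, 1994: 31 days (December has 31).
Jan 30, 1994 → Feb 28, 1994: 29 days (January has 31).
Feb 28, 1994 → Mar 28, 1994: 28 days (February has 28).
Mar 28, 1994 → Apr 28, 1994: 31 days (March has 31).
Apr 28, 1994 → May 28, 1994: 30 days (April has 30).
May 28, 1994 → Jun 28, 1994: 31 days (May has 31).
Jun 28, 1994 → Jul 28, 1994: 30 days (June has 30).
Jul 28, 1994 → Jul 30, 1994: 2 days.
Total: 272 days.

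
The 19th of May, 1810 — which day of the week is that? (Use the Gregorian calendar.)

Doomsday rule: the anchor day for the 1800s is Friday. For year 10: 10÷12 = 0 r 10, and 10÷4 = 2, so 0+10+2 = 12.
Friday + 12 ≡ Wednesday — that's 1810's doomsday.
In May the doomsday date is May 9.
May 19 is 10 days after May 9; 10 mod 7 = 3, so Wednesday + 3 = Saturday.

Saturday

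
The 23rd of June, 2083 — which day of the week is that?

Wednesday

Doomsday rule: the anchor day for the 2000s is Tuesday. For year 83: 83÷12 = 6 r 11, and 11÷4 = 2, so 6+11+2 = 19.
Tuesday + 19 ≡ Sunday — that's 2083's doomsday.
In June the doomsday date is Jun 6.
Jun 23 is 17 days after Jun 6; 17 mod 7 = 3, so Sunday + 3 = Wednesday.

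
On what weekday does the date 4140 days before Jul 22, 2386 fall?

Jul 22, 2386 is a Tuesday.
4140 mod 7 = 3, so 4140 days before a Tuesday is Tuesday − 3 = Saturday.

Saturday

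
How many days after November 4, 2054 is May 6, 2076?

Nov 4, 2054 → Nov 4, 2055: 365 days.
Nov 4, 2055 → Nov 4, 2056: 366 days (Feb 29, 2056 is in that span).
Nov 4, 2056 → Nov 4, 2057: 365 days.
Nov 4, 2057 → Nov 4, 2058: 365 days.
Nov 4, 2058 → Nov 4, 2059: 365 days.
Nov 4, 2059 → Nov 4, 2060: 366 days (Feb 29, 2060 is in that span).
Nov 4, 2060 → Nov 4, 2061: 365 days.
Nov 4, 2061 → Nov 4, 2062: 365 days.
Nov 4, 2062 → Nov 4, 2063: 365 days.
Nov 4, 2063 → Nov 4, 2064: 366 days (Feb 29, 2064 is in that span).
Nov 4, 2064 → Nov 4, 2065: 365 days.
Nov 4, 2065 → Nov 4, 2066: 365 days.
Nov 4, 2066 → Nov 4, 2067: 365 days.
Nov 4, 2067 → Nov 4, 2068: 366 days (Feb 29, 2068 is in that span).
Nov 4, 2068 → Nov 4, 2069: 365 days.
Nov 4, 2069 → Nov 4, 2070: 365 days.
Nov 4, 2070 → Nov 4, 2071: 365 days.
Nov 4, 2071 → Nov 4, 2072: 366 days (Feb 29, 2072 is in that span).
Nov 4, 2072 → Nov 4, 2073: 365 days.
Nov 4, 2073 → Nov 4, 2074: 365 days.
Nov 4, 2074 → Nov 4, 2075: 365 days.
Nov 4, 2075 → Dec 4, 2075: 30 days (November has 30).
Dec 4, 2075 → Jan 4, 2076: 31 days (December has 31).
Jan 4, 2076 → Feb 4, 2076: 31 days (January has 31).
Feb 4, 2076 → Mar 4, 2076: 29 days (February has 29).
Mar 4, 2076 → Apr 4, 2076: 31 days (March has 31).
Apr 4, 2076 → May 4, 2076: 30 days (April has 30).
May 4, 2076 → May 6, 2076: 2 days.
Total: 7854 days.

7854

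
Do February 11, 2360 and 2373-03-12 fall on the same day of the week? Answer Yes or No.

From Feb 11, 2360 to Mar 12, 2373 is 4778 days.
4778 mod 7 = 4, so they are different weekdays.
(Feb 11, 2360 is a Thursday; Mar 12, 2373 is a Monday.)

No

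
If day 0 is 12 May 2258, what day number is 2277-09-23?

May 12, 2258 → May 12, 2259: 365 days.
May 12, 2259 → May 12, 2260: 366 days (Feb 29, 2260 is in that span).
May 12, 2260 → May 12, 2261: 365 days.
May 12, 2261 → May 12, 2262: 365 days.
May 12, 2262 → May 12, 2263: 365 days.
May 12, 2263 → May 12, 2264: 366 days (Feb 29, 2264 is in that span).
May 12, 2264 → May 12, 2265: 365 days.
May 12, 2265 → May 12, 2266: 365 days.
May 12, 2266 → May 12, 2267: 365 days.
May 12, 2267 → May 12, 2268: 366 days (Feb 29, 2268 is in that span).
May 12, 2268 → May 12, 2269: 365 days.
May 12, 2269 → May 12, 2270: 365 days.
May 12, 2270 → May 12, 2271: 365 days.
May 12, 2271 → May 12, 2272: 366 days (Feb 29, 2272 is in that span).
May 12, 2272 → May 12, 2273: 365 days.
May 12, 2273 → May 12, 2274: 365 days.
May 12, 2274 → May 12, 2275: 365 days.
May 12, 2275 → May 12, 2276: 366 days (Feb 29, 2276 is in that span).
May 12, 2276 → May 12, 2277: 365 days.
May 12, 2277 → Jun 12, 2277: 31 days (May has 31).
Jun 12, 2277 → Jul 12, 2277: 30 days (June has 30).
Jul 12, 2277 → Aug 12, 2277: 31 days (July has 31).
Aug 12, 2277 → Sep 12, 2277: 31 days (August has 31).
Sep 12, 2277 → Sep 23, 2277: 11 days.
Total: 7074 days.

7074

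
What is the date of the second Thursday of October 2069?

October 1, 2069 is a Tuesday.
The first Thursday is therefore October 3 (2 days later).
The second Thursday is 3 + 1×7 = October 10.

October 10, 2069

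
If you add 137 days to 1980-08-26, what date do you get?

Aug has 31 days: +6 → Sep 1, 1980 (131 left).
Sep has 30 days: +30 → Oct 1, 1980 (101 left).
Oct has 31 days: +31 → Nov 1, 1980 (70 left).
Nov has 30 days: +30 → Dec 1, 1980 (40 left).
Dec has 31 days: +31 → Jan 1, 1981 (9 left).
+9 → Jan 10, 1981.

January 10, 1981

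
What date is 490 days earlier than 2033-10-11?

June 8, 2032

−365 (one year) → Oct 11, 2032 (125 left).
−11 → Sep 30, 2032 (end of Sep, 30 days; 114 left).
−30 → Aug 31, 2032 (end of Aug, 31 days; 84 left).
−31 → Jul 31, 2032 (end of Jul, 31 days; 53 left).
−31 → Jun 30, 2032 (end of Jun, 30 days; 22 left).
−22 → Jun 8, 2032.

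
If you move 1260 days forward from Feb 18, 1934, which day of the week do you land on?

Sunday

Feb 18, 1934 is a Sunday.
1260 mod 7 = 0, so 1260 days after a Sunday is Sunday + 0 = Sunday.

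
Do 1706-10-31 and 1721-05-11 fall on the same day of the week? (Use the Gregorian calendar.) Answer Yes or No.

From Oct 31, 1706 to May 11, 1721 is 5306 days.
5306 mod 7 = 0, so they are the same weekday.
(Oct 31, 1706 is a Sunday; May 11, 1721 is a Sunday.)

Yes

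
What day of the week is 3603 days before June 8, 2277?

Sunday

First find the weekday of Jun 8, 2277. Doomsday rule: the anchor day for the 2200s is Friday. For year 77: 77÷12 = 6 r 5, and 5÷4 = 1, so 6+5+1 = 12.
Friday + 12 ≡ Wednesday — that's 2277's doomsday.
In June the doomsday date is Jun 6.
Jun 8 is 2 days after Jun 6; 2 mod 7 = 2, so Wednesday + 2 = Friday.
3603 mod 7 = 5, so 3603 days before a Friday is Friday − 5 = Sunday.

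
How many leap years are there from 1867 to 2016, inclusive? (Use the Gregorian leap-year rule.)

Multiples of 4 in [1867,2016]: 38.
Of those, multiples of 100: 2 (not leap unless ÷400).
Multiples of 400: 1.
Leap years = 38 − 2 + 1 = 37.

37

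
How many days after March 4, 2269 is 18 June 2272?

1202

Mar 4, 2269 → Mar 4, 2270: 365 days.
Mar 4, 2270 → Mar 4, 2271: 365 days.
Mar 4, 2271 → Mar 4, 2272: 366 days (Feb 29, 2272 is in that span).
Mar 4, 2272 → Apr 4, 2272: 31 days (March has 31).
Apr 4, 2272 → May 4, 2272: 30 days (April has 30).
May 4, 2272 → Jun 4, 2272: 31 days (May has 31).
Jun 4, 2272 → Jun 18, 2272: 14 days.
Total: 1202 days.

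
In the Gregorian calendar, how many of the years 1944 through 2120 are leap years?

Multiples of 4 in [1944,2120]: 45.
Of those, multiples of 100: 2 (not leap unless ÷400).
Multiples of 400: 1.
Leap years = 45 − 2 + 1 = 44.

44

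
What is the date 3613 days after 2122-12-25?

November 15, 2132

+365 (one year) → Dec 25, 2123 (3248 left).
+366 (one year; includes Feb 29, 2124) → Dec 25, 2124 (2882 left).
+365 (one year) → Dec 25, 2125 (2517 left).
+365 (one year) → Dec 25, 2126 (2152 left).
+365 (one year) → Dec 25, 2127 (1787 left).
+366 (one year; includes Feb 29, 2128) → Dec 25, 2128 (1421 left).
+365 (one year) → Dec 25, 2129 (1056 left).
+365 (one year) → Dec 25, 2130 (691 left).
+365 (one year) → Dec 25, 2131 (326 left).
Dec has 31 days: +7 → Jan 1, 2132 (319 left).
Jan has 31 days: +31 → Feb 1, 2132 (288 left).
Feb has 29 days: +29 → Mar 1, 2132 (259 left).
Mar has 31 days: +31 → Apr 1, 2132 (228 left).
Apr has 30 days: +30 → May 1, 2132 (198 left).
May has 31 days: +31 → Jun 1, 2132 (167 left).
Jun has 30 days: +30 → Jul 1, 2132 (137 left).
Jul has 31 days: +31 → Aug 1, 2132 (106 left).
Aug has 31 days: +31 → Sep 1, 2132 (75 left).
Sep has 30 days: +30 → Oct 1, 2132 (45 left).
Oct has 31 days: +31 → Nov 1, 2132 (14 left).
+14 → Nov 15, 2132.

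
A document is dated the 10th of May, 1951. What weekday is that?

Thursday

Doomsday rule: the anchor day for the 1900s is Wednesday. For year 51: 51÷12 = 4 r 3, and 3÷4 = 0, so 4+3+0 = 7.
Wednesday + 7 ≡ Wednesday — that's 1951's doomsday.
In May the doomsday date is May 9.
May 10 is 1 day after May 9; 1 mod 7 = 1, so Wednesday + 1 = Thursday.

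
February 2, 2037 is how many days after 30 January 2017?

7308

Jan 30, 2017 → Jan 30, 2018: 365 days.
Jan 30, 2018 → Jan 30, 2019: 365 days.
Jan 30, 2019 → Jan 30, 2020: 365 days.
Jan 30, 2020 → Jan 30, 2021: 366 days (Feb 29, 2020 is in that span).
Jan 30, 2021 → Jan 30, 2022: 365 days.
Jan 30, 2022 → Jan 30, 2023: 365 days.
Jan 30, 2023 → Jan 30, 2024: 365 days.
Jan 30, 2024 → Jan 30, 2025: 366 days (Feb 29, 2024 is in that span).
Jan 30, 2025 → Jan 30, 2026: 365 days.
Jan 30, 2026 → Jan 30, 2027: 365 days.
Jan 30, 2027 → Jan 30, 2028: 365 days.
Jan 30, 2028 → Jan 30, 2029: 366 days (Feb 29, 2028 is in that span).
Jan 30, 2029 → Jan 30, 2030: 365 days.
Jan 30, 2030 → Jan 30, 2031: 365 days.
Jan 30, 2031 → Jan 30, 2032: 365 days.
Jan 30, 2032 → Jan 30, 2033: 366 days (Feb 29, 2032 is in that span).
Jan 30, 2033 → Jan 30, 2034: 365 days.
Jan 30, 2034 → Jan 30, 2035: 365 days.
Jan 30, 2035 → Jan 30, 2036: 365 days.
Jan 30, 2036 → Feb 29, 2036: 30 days (January has 31).
Feb 29, 2036 → Mar 29, 2036: 29 days (February has 29).
Mar 29, 2036 → Apr 29, 2036: 31 days (March has 31).
Apr 29, 2036 → May 29, 2036: 30 days (April has 30).
May 29, 2036 → Jun 29, 2036: 31 days (May has 31).
Jun 29, 2036 → Jul 29, 2036: 30 days (June has 30).
Jul 29, 2036 → Aug 29, 2036: 31 days (July has 31).
Aug 29, 2036 → Sep 29, 2036: 31 days (August has 31).
Sep 29, 2036 → Oct 29, 2036: 30 days (September has 30).
Oct 29, 2036 → Nov 29, 2036: 31 days (October has 31).
Nov 29, 2036 → Dec 29, 2036: 30 days (November has 30).
Dec 29, 2036 → Jan 29, 2037: 31 days (December has 31).
Jan 29, 2037 → Feb 2, 2037: 4 days.
Total: 7308 days.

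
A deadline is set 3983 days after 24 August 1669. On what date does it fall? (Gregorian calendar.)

July 20, 1680

+365 (one year) → Aug 24, 1670 (3618 left).
+365 (one year) → Aug 24, 1671 (3253 left).
+366 (one year; includes Feb 29, 1672) → Aug 24, 1672 (2887 left).
+365 (one year) → Aug 24, 1673 (2522 left).
+365 (one year) → Aug 24, 1674 (2157 left).
+365 (one year) → Aug 24, 1675 (1792 left).
+366 (one year; includes Feb 29, 1676) → Aug 24, 1676 (1426 left).
+365 (one year) → Aug 24, 1677 (1061 left).
+365 (one year) → Aug 24, 1678 (696 left).
+365 (one year) → Aug 24, 1679 (331 left).
Aug has 31 days: +8 → Sep 1, 1679 (323 left).
Sep has 30 days: +30 → Oct 1, 1679 (293 left).
Oct has 31 days: +31 → Nov 1, 1679 (262 left).
Nov has 30 days: +30 → Dec 1, 1679 (232 left).
Dec has 31 days: +31 → Jan 1, 1680 (201 left).
Jan has 31 days: +31 → Feb 1, 1680 (170 left).
Feb has 29 days: +29 → Mar 1, 1680 (141 left).
Mar has 31 days: +31 → Apr 1, 1680 (110 left).
Apr has 30 days: +30 → May 1, 1680 (80 left).
May has 31 days: +31 → Jun 1, 1680 (49 left).
Jun has 30 days: +30 → Jul 1, 1680 (19 left).
+19 → Jul 20, 1680.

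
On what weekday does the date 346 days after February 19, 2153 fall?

Thursday

Feb 19, 2153 is a Monday.
346 mod 7 = 3, so 346 days after a Monday is Monday + 3 = Thursday.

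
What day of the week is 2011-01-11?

January 1, 2011 is a Saturday.
Jan 1, 2011 → Jan 11, 2011: 10 days.
Total: 10 days.
10 mod 7 = 3, so Saturday + 3 = Tuesday.

Tuesday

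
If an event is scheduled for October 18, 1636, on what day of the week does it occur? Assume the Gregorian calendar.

Saturday

Doomsday rule: the anchor day for the 1600s is Tuesday. For year 36: 36÷12 = 3 r 0, and 0÷4 = 0, so 3+0+0 = 3.
Tuesday + 3 ≡ Friday — that's 1636's doomsday.
In October the doomsday date is Oct 10.
Oct 18 is 8 days after Oct 10; 8 mod 7 = 1, so Friday + 1 = Saturday.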